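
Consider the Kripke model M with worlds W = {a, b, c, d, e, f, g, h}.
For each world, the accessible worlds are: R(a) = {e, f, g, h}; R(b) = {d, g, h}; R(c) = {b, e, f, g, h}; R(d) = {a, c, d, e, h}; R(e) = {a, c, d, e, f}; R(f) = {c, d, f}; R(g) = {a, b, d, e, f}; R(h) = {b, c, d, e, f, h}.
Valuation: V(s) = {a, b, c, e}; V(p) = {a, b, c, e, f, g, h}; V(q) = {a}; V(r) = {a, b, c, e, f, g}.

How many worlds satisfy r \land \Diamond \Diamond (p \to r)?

Let φ = r \land \Diamond \Diamond (p \to r). Evaluate φ at each world:
  a (successors {e, f, g, h}): φ is true.
  b (successors {d, g, h}): φ is true.
  c (successors {b, e, f, g, h}): φ is true.
  d (successors {a, c, d, e, h}): φ is false.
  e (successors {a, c, d, e, f}): φ is true.
  f (successors {c, d, f}): φ is true.
  g (successors {a, b, d, e, f}): φ is true.
  h (successors {b, c, d, e, f, h}): φ is false.
For instance, at h:
  At h: r is false, \Diamond \Diamond (p \to r) is true, so r \land \Diamond \Diamond (p \to r) is false.
    At h: \Diamond \Diamond (p \to r) requires \Diamond (p \to r) at some successor in {b, c, d, e, f, h}.
      \Diamond (p \to r) holds at b, so \Diamond \Diamond (p \to r) is true at h.
Satisfying worlds: {a, b, c, e, f, g}

6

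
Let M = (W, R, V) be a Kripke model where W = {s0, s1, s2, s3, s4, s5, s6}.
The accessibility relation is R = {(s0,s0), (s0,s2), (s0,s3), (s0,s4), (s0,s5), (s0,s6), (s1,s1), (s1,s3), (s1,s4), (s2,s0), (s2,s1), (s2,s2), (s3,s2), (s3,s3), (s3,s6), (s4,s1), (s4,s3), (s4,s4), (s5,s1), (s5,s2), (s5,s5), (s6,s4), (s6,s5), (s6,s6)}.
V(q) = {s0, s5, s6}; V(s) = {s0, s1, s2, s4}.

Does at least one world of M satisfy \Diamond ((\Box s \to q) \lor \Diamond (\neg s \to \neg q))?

Yes

Let φ = \Diamond ((\Box s \to q) \lor \Diamond (\neg s \to \neg q)). Evaluate φ at each world:
  s0 (successors {s0, s2, s3, s4, s5, s6}): φ is true.
  s1 (successors {s1, s3, s4}): φ is true.
  s2 (successors {s0, s1, s2}): φ is true.
  s3 (successors {s2, s3, s6}): φ is true.
  s4 (successors {s1, s3, s4}): φ is true.
  s5 (successors {s1, s2, s5}): φ is true.
  s6 (successors {s4, s5, s6}): φ is true.
Detail at s0 (witness):
  At s0: \Diamond ((\Box s \to q) \lor \Diamond (\neg s \to \neg q)) requires (\Box s \to q) \lor \Diamond (\neg s \to \neg q) at some successor in {s0, s2, s3, s4, s5, s6}.
    (\Box s \to q) \lor \Diamond (\neg s \to \neg q) holds at s0, so \Diamond ((\Box s \to q) \lor \Diamond (\neg s \to \neg q)) is true at s0.
      At s0: \Box s \to q is true, \Diamond (\neg s \to \neg q) is true, so (\Box s \to q) \lor \Diamond (\neg s \to \neg q) is true.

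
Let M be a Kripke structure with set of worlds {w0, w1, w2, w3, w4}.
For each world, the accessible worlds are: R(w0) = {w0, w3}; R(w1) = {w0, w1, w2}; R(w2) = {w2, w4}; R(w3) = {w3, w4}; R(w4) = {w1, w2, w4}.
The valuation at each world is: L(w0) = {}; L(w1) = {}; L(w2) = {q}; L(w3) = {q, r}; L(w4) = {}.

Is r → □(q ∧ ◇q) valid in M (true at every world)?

Let φ = r → □(q ∧ ◇q). Evaluate φ at each world:
  w0 (successors {w0, w3}): φ is true.
  w1 (successors {w0, w1, w2}): φ is true.
  w2 (successors {w2, w4}): φ is true.
  w3 (successors {w3, w4}): φ is false.
  w4 (successors {w1, w2, w4}): φ is true.
Detail at w3 (counterexample):
  At w3: r is true, □(q ∧ ◇q) is false, so r → □(q ∧ ◇q) is false.
    At w3: □(q ∧ ◇q) requires q ∧ ◇q at every successor {w3, w4}.
      q ∧ ◇q fails at w4, so □(q ∧ ◇q) is false at w3.

No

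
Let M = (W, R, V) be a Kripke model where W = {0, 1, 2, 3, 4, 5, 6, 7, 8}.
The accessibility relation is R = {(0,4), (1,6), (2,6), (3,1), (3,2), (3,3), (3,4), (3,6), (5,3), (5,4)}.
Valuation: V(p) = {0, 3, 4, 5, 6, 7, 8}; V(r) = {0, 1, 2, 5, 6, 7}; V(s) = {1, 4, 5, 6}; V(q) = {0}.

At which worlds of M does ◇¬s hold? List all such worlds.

Recall that ◇ψ holds at a world iff ψ holds at some accessible world.
Let φ = ◇¬s. Evaluate φ at each world:
  0 (successors {4}): φ is false.
  1 (successors {6}): φ is false.
  2 (successors {6}): φ is false.
  3 (successors {1, 2, 3, 4, 6}): φ is true.
  4 (successors ∅): φ is false.
  5 (successors {3, 4}): φ is true.
  6 (successors ∅): φ is false.
  7 (successors ∅): φ is false.
  8 (successors ∅): φ is false.
For instance, at 2:
  At 2: ◇¬s requires ¬s at some successor in {6}.
    At 6: ¬s is false.
  So ◇¬s is false at 2.
Satisfying worlds: {3, 5}

3, 5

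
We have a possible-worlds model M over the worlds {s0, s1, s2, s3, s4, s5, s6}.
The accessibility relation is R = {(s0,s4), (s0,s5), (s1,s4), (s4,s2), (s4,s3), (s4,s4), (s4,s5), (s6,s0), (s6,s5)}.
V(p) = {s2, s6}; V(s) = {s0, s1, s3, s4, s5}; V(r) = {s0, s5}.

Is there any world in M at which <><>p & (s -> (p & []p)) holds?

No

Let φ = <><>p & (s -> (p & []p)). Evaluate φ at each world:
  s0 (successors {s4, s5}): φ is false.
  s1 (successors {s4}): φ is false.
  s2 (successors ∅): φ is false.
  s3 (successors ∅): φ is false.
  s4 (successors {s2, s3, s4, s5}): φ is false.
  s5 (successors ∅): φ is false.
  s6 (successors {s0, s5}): φ is false.
For instance, at s6:
  At s6: <><>p is false, s -> (p & []p) is true, so <><>p & (s -> (p & []p)) is false.
    At s6: <><>p requires <>p at some successor in {s0, s5}.
      At s0: <>p is false.
      At s5: <>p is false.
    So <><>p is false at s6.
    At s6: s is false, p & []p is false, so s -> (p & []p) is true.
      At s6: p is true, []p is false, so p & []p is false.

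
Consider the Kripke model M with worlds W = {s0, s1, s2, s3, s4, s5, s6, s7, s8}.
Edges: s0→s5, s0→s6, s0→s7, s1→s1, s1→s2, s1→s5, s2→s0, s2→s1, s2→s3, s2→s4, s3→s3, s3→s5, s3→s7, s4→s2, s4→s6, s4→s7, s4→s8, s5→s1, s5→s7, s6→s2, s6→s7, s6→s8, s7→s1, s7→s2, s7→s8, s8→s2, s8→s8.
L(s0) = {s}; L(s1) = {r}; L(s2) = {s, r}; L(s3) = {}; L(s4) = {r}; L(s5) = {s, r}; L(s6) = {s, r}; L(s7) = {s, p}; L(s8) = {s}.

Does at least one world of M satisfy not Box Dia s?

No

Let φ = not Box Dia s. Evaluate φ at each world:
  s0 (successors {s5, s6, s7}): φ is false.
  s1 (successors {s1, s2, s5}): φ is false.
  s2 (successors {s0, s1, s3, s4}): φ is false.
  s3 (successors {s3, s5, s7}): φ is false.
  s4 (successors {s2, s6, s7, s8}): φ is false.
  s5 (successors {s1, s7}): φ is false.
  s6 (successors {s2, s7, s8}): φ is false.
  s7 (successors {s1, s2, s8}): φ is false.
  s8 (successors {s2, s8}): φ is false.
For instance, at s0:
  At s0: Box Dia s is true, so not Box Dia s is false.
    At s0: Box Dia s requires Dia s at every successor {s5, s6, s7}.
      At s5: Dia s is true.
      At s6: Dia s is true.
      At s7: Dia s is true.
    So Box Dia s is true at s0.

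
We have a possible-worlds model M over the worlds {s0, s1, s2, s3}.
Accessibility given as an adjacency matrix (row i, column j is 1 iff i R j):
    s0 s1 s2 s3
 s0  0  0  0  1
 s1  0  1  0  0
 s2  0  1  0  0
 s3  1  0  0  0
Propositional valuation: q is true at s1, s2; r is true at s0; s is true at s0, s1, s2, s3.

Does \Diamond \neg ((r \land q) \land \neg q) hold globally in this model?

Recall that \Diamond ψ holds at a world iff ψ holds at some accessible world.
Let φ = \Diamond \neg ((r \land q) \land \neg q). Evaluate φ at each world:
  s0 (successors {s3}): φ is true.
  s1 (successors {s1}): φ is true.
  s2 (successors {s1}): φ is true.
  s3 (successors {s0}): φ is true.
For instance, at s2:
  At s2: \Diamond \neg ((r \land q) \land \neg q) requires \neg ((r \land q) \land \neg q) at some successor in {s1}.
    \neg ((r \land q) \land \neg q) holds at s1, so \Diamond \neg ((r \land q) \land \neg q) is true at s2.

Yes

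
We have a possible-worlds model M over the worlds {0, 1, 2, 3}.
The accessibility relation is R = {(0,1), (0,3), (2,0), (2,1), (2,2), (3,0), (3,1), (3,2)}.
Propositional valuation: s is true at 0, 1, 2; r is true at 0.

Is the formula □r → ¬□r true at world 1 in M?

At 1: □r is true, ¬□r is false, so □r → ¬□r is false.
  At 1: no accessible worlds, so □r holds vacuously.
  At 1: □r is true, so ¬□r is false.
    At 1: no accessible worlds, so □r holds vacuously.

No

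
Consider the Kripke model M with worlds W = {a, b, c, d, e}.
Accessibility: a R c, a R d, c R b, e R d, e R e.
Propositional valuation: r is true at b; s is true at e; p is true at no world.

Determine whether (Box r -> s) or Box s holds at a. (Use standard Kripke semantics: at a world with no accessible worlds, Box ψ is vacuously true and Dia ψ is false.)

At a: Box r -> s is true, Box s is false, so (Box r -> s) or Box s is true.
  At a: Box r is false, s is false, so Box r -> s is true.
    At a: Box r requires r at every successor {c, d}.
      r fails at c, so Box r is false at a.
  At a: Box s requires s at every successor {c, d}.
    s fails at c, so Box s is false at a.

Yes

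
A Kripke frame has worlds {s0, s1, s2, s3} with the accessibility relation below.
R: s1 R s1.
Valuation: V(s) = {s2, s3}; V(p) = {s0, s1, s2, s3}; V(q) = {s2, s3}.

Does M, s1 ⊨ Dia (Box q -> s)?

Recall that Box ψ holds at a world iff ψ holds at every accessible world, and Dia ψ holds iff ψ holds at some accessible world.
At s1: Dia (Box q -> s) requires Box q -> s at some successor in {s1}.
  Box q -> s holds at s1, so Dia (Box q -> s) is true at s1.
    At s1: Box q is false, s is false, so Box q -> s is true.
      At s1: Box q requires q at every successor {s1}.
        q fails at s1, so Box q is false at s1.

Yes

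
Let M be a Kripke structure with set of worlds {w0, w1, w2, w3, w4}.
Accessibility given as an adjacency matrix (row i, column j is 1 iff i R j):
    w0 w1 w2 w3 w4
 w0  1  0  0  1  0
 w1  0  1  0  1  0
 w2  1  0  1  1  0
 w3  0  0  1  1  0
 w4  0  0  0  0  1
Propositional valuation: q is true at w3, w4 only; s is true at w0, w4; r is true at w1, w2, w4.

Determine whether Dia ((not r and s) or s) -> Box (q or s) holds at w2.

At w2: Dia ((not r and s) or s) is true, Box (q or s) is false, so Dia ((not r and s) or s) -> Box (q or s) is false.
  At w2: Dia ((not r and s) or s) requires (not r and s) or s at some successor in {w0, w2, w3}.
    (not r and s) or s holds at w0, so Dia ((not r and s) or s) is true at w2.
  At w2: Box (q or s) requires q or s at every successor {w0, w2, w3}.
    q or s fails at w2, so Box (q or s) is false at w2.

No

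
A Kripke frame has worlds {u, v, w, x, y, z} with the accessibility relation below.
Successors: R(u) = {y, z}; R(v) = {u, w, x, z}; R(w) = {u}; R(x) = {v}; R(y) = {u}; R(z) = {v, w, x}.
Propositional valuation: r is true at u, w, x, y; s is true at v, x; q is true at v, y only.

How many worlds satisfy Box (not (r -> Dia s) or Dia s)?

6

Recall that Box ψ holds at a world iff ψ holds at every accessible world, and Dia ψ holds iff ψ holds at some accessible world.
Let φ = Box (not (r -> Dia s) or Dia s). Evaluate φ at each world:
  u (successors {y, z}): φ is true.
  v (successors {u, w, x, z}): φ is true.
  w (successors {u}): φ is true.
  x (successors {v}): φ is true.
  y (successors {u}): φ is true.
  z (successors {v, w, x}): φ is true.
For instance, at u:
  At u: Box (not (r -> Dia s) or Dia s) requires not (r -> Dia s) or Dia s at every successor {y, z}.
      At y: not (r -> Dia s) is true, Dia s is false, so not (r -> Dia s) or Dia s is true.
      At z: not (r -> Dia s) is false, Dia s is true, so not (r -> Dia s) or Dia s is true.
  So Box (not (r -> Dia s) or Dia s) is true at u.
Satisfying worlds: {u, v, w, x, y, z}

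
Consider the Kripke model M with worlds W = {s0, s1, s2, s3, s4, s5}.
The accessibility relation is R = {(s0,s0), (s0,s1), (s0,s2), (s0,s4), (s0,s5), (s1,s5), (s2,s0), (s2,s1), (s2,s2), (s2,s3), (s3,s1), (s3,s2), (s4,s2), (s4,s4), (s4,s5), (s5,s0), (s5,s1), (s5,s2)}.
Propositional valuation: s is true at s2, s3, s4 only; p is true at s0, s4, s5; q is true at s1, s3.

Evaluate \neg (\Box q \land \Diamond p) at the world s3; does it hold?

At s3: \Box q \land \Diamond p is false, so \neg (\Box q \land \Diamond p) is true.
  At s3: \Box q is false, \Diamond p is false, so \Box q \land \Diamond p is false.
    At s3: \Box q requires q at every successor {s1, s2}.
      q fails at s2, so \Box q is false at s3.
    At s3: \Diamond p requires p at some successor in {s1, s2}.
      At s1: p is false.
      At s2: p is false.
    So \Diamond p is false at s3.

Yes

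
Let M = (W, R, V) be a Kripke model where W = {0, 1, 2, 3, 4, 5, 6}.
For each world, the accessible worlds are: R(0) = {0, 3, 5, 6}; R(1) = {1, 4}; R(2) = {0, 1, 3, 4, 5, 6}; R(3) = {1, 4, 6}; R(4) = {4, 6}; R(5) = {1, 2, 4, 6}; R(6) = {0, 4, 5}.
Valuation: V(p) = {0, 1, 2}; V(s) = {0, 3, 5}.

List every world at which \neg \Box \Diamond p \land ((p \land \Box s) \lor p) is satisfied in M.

Let φ = \neg \Box \Diamond p \land ((p \land \Box s) \lor p). Evaluate φ at each world:
  0 (successors {0, 3, 5, 6}): φ is false.
  1 (successors {1, 4}): φ is true.
  2 (successors {0, 1, 3, 4, 5, 6}): φ is true.
  3 (successors {1, 4, 6}): φ is false.
  4 (successors {4, 6}): φ is false.
  5 (successors {1, 2, 4, 6}): φ is false.
  6 (successors {0, 4, 5}): φ is false.
For instance, at 6:
  At 6: \neg \Box \Diamond p is true, (p \land \Box s) \lor p is false, so \neg \Box \Diamond p \land ((p \land \Box s) \lor p) is false.
    At 6: \Box \Diamond p is false, so \neg \Box \Diamond p is true.
      At 6: \Box \Diamond p requires \Diamond p at every successor {0, 4, 5}.
        \Diamond p fails at 4, so \Box \Diamond p is false at 6.
    At 6: p \land \Box s is false, p is false, so (p \land \Box s) \lor p is false.
      At 6: p is false, \Box s is false, so p \land \Box s is false.
Satisfying worlds: {1, 2}

1, 2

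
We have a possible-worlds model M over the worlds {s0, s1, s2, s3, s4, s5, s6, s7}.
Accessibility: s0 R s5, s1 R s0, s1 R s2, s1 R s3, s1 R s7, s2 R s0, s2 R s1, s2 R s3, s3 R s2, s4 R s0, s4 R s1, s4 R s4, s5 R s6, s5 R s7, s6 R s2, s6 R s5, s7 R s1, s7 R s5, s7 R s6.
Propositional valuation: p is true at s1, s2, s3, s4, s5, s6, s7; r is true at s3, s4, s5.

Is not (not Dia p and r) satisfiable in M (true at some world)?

Let φ = not (not Dia p and r). Evaluate φ at each world:
  s0 (successors {s5}): φ is true.
  s1 (successors {s0, s2, s3, s7}): φ is true.
  s2 (successors {s0, s1, s3}): φ is true.
  s3 (successors {s2}): φ is true.
  s4 (successors {s0, s1, s4}): φ is true.
  s5 (successors {s6, s7}): φ is true.
  s6 (successors {s2, s5}): φ is true.
  s7 (successors {s1, s5, s6}): φ is true.
Detail at s0 (witness):
  At s0: not Dia p and r is false, so not (not Dia p and r) is true.
    At s0: not Dia p is false, r is false, so not Dia p and r is false.
      At s0: Dia p is true, so not Dia p is false.

Yes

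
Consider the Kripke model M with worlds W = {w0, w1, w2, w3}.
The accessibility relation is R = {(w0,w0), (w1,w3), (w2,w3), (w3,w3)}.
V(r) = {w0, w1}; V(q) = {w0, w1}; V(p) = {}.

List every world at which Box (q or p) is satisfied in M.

w0

Let φ = Box (q or p). Evaluate φ at each world:
  w0 (successors {w0}): φ is true.
  w1 (successors {w3}): φ is false.
  w2 (successors {w3}): φ is false.
  w3 (successors {w3}): φ is false.
For instance, at w2:
  At w2: Box (q or p) requires q or p at every successor {w3}.
    q or p fails at w3, so Box (q or p) is false at w2.
Satisfying worlds: {w0}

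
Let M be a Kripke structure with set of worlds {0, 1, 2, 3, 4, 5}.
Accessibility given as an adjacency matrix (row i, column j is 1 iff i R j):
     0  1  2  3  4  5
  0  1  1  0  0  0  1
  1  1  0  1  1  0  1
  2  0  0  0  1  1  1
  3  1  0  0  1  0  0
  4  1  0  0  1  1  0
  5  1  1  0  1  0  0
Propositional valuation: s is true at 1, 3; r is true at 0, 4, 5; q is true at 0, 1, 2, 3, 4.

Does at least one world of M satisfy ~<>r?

Let φ = ~<>r. Evaluate φ at each world:
  0 (successors {0, 1, 5}): φ is false.
  1 (successors {0, 2, 3, 5}): φ is false.
  2 (successors {3, 4, 5}): φ is false.
  3 (successors {0, 3}): φ is false.
  4 (successors {0, 3, 4}): φ is false.
  5 (successors {0, 1, 3}): φ is false.
For instance, at 2:
  At 2: <>r is true, so ~<>r is false.
    At 2: <>r requires r at some successor in {3, 4, 5}.
      r holds at 4, so <>r is true at 2.

No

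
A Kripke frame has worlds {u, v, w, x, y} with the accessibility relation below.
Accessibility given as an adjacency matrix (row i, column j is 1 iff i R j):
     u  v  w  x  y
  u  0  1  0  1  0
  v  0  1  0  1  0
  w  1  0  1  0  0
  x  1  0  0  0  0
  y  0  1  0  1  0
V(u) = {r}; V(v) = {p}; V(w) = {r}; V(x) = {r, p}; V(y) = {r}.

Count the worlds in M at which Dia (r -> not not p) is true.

Let φ = Dia (r -> not not p). Evaluate φ at each world:
  u (successors {v, x}): φ is true.
  v (successors {v, x}): φ is true.
  w (successors {u, w}): φ is false.
  x (successors {u}): φ is false.
  y (successors {v, x}): φ is true.
For instance, at u:
  At u: Dia (r -> not not p) requires r -> not not p at some successor in {v, x}.
    r -> not not p holds at v, so Dia (r -> not not p) is true at u.
Satisfying worlds: {u, v, y}

3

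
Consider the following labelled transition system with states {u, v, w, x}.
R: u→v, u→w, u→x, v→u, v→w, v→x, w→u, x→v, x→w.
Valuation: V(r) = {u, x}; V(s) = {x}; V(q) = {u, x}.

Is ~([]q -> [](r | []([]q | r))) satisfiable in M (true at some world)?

No

Let φ = ~([]q -> [](r | []([]q | r))). Evaluate φ at each world:
  u (successors {v, w, x}): φ is false.
  v (successors {u, w, x}): φ is false.
  w (successors {u}): φ is false.
  x (successors {v, w}): φ is false.
For instance, at v:
  At v: []q -> [](r | []([]q | r)) is true, so ~([]q -> [](r | []([]q | r))) is false.
    At v: []q is false, [](r | []([]q | r)) is true, so []q -> [](r | []([]q | r)) is true.
      At v: []q requires q at every successor {u, w, x}.
        q fails at w, so []q is false at v.
      At v: [](r | []([]q | r)) requires r | []([]q | r) at every successor {u, w, x}.
        At u: r | []([]q | r) is true.
        At w: r | []([]q | r) is true.
        At x: r | []([]q | r) is true.
      So [](r | []([]q | r)) is true at v.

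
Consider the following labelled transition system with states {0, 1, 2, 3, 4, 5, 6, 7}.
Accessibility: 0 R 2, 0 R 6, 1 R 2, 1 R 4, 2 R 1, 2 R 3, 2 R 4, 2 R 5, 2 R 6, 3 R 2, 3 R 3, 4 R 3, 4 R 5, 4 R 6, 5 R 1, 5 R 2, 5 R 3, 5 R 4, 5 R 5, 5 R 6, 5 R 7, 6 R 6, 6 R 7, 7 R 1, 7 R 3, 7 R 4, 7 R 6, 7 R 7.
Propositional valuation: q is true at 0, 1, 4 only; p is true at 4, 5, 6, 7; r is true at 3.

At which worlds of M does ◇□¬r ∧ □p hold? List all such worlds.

Let φ = ◇□¬r ∧ □p. Evaluate φ at each world:
  0 (successors {2, 6}): φ is false.
  1 (successors {2, 4}): φ is false.
  2 (successors {1, 3, 4, 5, 6}): φ is false.
  3 (successors {2, 3}): φ is false.
  4 (successors {3, 5, 6}): φ is false.
  5 (successors {1, 2, 3, 4, 5, 6, 7}): φ is false.
  6 (successors {6, 7}): φ is true.
  7 (successors {1, 3, 4, 6, 7}): φ is false.
For instance, at 6:
  At 6: ◇□¬r is true, □p is true, so ◇□¬r ∧ □p is true.
    At 6: ◇□¬r requires □¬r at some successor in {6, 7}.
      □¬r holds at 6, so ◇□¬r is true at 6.
    At 6: □p requires p at every successor {6, 7}.
      At 6: p is true.
      At 7: p is true.
    So □p is true at 6.
Satisfying worlds: {6}

6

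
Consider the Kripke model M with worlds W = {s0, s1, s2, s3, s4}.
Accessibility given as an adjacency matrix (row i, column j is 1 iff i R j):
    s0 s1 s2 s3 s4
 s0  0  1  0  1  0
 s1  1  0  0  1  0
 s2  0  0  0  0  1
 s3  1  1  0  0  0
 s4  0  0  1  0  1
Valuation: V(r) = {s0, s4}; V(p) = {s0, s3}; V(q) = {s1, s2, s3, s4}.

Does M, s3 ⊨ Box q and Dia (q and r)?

No

Recall that Box ψ holds at a world iff ψ holds at every accessible world, and Dia ψ holds iff ψ holds at some accessible world.
At s3: Box q is false, Dia (q and r) is false, so Box q and Dia (q and r) is false.
  At s3: Box q requires q at every successor {s0, s1}.
    q fails at s0, so Box q is false at s3.
  At s3: Dia (q and r) requires q and r at some successor in {s0, s1}.
    At s0: q and r is false.
    At s1: q and r is false.
  So Dia (q and r) is false at s3.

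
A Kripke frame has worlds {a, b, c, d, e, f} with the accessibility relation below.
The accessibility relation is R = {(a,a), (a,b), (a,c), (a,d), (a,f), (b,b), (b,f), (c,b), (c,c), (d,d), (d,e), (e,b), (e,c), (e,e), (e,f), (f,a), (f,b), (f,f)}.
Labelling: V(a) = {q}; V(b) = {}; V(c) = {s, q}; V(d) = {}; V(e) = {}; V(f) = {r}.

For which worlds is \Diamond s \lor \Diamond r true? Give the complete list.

Let φ = \Diamond s \lor \Diamond r. Evaluate φ at each world:
  a (successors {a, b, c, d, f}): φ is true.
  b (successors {b, f}): φ is true.
  c (successors {b, c}): φ is true.
  d (successors {d, e}): φ is false.
  e (successors {b, c, e, f}): φ is true.
  f (successors {a, b, f}): φ is true.
For instance, at b:
  At b: \Diamond s is false, \Diamond r is true, so \Diamond s \lor \Diamond r is true.
    At b: \Diamond s requires s at some successor in {b, f}.
      At b: s is false.
      At f: s is false.
    So \Diamond s is false at b.
    At b: \Diamond r requires r at some successor in {b, f}.
      r holds at f, so \Diamond r is true at b.
Satisfying worlds: {a, b, c, e, f}

a, b, c, e, f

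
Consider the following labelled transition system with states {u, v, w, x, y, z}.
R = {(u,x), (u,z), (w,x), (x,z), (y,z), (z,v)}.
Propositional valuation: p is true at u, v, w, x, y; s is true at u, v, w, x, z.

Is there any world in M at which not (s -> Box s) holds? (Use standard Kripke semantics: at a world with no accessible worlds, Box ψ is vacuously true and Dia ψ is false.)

No

Recall that Box ψ holds at a world iff ψ holds at every accessible world, and Dia ψ holds iff ψ holds at some accessible world.
Let φ = not (s -> Box s). Evaluate φ at each world:
  u (successors {x, z}): φ is false.
  v (successors ∅): φ is false.
  w (successors {x}): φ is false.
  x (successors {z}): φ is false.
  y (successors {z}): φ is false.
  z (successors {v}): φ is false.
For instance, at x:
  At x: s -> Box s is true, so not (s -> Box s) is false.
    At x: s is true, Box s is true, so s -> Box s is true.
      At x: Box s requires s at every successor {z}.
        At z: s is true.
      So Box s is true at x.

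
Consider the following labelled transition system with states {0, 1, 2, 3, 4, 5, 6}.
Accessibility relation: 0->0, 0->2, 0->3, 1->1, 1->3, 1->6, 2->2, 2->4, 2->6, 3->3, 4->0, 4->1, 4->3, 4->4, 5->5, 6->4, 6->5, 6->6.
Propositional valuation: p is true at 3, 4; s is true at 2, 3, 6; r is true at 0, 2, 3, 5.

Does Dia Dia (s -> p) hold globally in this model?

Recall that Dia ψ holds at a world iff ψ holds at some accessible world.
Let φ = Dia Dia (s -> p). Evaluate φ at each world:
  0 (successors {0, 2, 3}): φ is true.
  1 (successors {1, 3, 6}): φ is true.
  2 (successors {2, 4, 6}): φ is true.
  3 (successors {3}): φ is true.
  4 (successors {0, 1, 3, 4}): φ is true.
  5 (successors {5}): φ is true.
  6 (successors {4, 5, 6}): φ is true.
For instance, at 4:
  At 4: Dia Dia (s -> p) requires Dia (s -> p) at some successor in {0, 1, 3, 4}.
    Dia (s -> p) holds at 0, so Dia Dia (s -> p) is true at 4.
      At 0: Dia (s -> p) requires s -> p at some successor in {0, 2, 3}.
        s -> p holds at 0, so Dia (s -> p) is true at 0.

Yes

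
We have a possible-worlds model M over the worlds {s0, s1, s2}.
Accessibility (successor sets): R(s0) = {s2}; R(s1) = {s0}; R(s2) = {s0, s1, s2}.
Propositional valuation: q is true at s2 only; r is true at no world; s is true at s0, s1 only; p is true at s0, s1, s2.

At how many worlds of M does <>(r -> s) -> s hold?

Let φ = <>(r -> s) -> s. Evaluate φ at each world:
  s0 (successors {s2}): φ is true.
  s1 (successors {s0}): φ is true.
  s2 (successors {s0, s1, s2}): φ is false.
For instance, at s1:
  At s1: <>(r -> s) is true, s is true, so <>(r -> s) -> s is true.
    At s1: <>(r -> s) requires r -> s at some successor in {s0}.
      r -> s holds at s0, so <>(r -> s) is true at s1.
Satisfying worlds: {s0, s1}

2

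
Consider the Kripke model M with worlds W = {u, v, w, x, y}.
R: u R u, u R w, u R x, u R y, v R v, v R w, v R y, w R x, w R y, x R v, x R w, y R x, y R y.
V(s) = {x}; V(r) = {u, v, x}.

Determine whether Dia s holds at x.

No

At x: Dia s requires s at some successor in {v, w}.
  At v: s is false.
  At w: s is false.
So Dia s is false at x.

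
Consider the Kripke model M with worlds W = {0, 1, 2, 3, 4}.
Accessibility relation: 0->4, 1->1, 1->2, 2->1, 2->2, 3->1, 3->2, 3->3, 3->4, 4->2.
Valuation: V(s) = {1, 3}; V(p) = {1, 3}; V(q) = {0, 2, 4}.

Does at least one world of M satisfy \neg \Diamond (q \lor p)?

No

Recall that \Diamond ψ holds at a world iff ψ holds at some accessible world.
Let φ = \neg \Diamond (q \lor p). Evaluate φ at each world:
  0 (successors {4}): φ is false.
  1 (successors {1, 2}): φ is false.
  2 (successors {1, 2}): φ is false.
  3 (successors {1, 2, 3, 4}): φ is false.
  4 (successors {2}): φ is false.
For instance, at 1:
  At 1: \Diamond (q \lor p) is true, so \neg \Diamond (q \lor p) is false.
    At 1: \Diamond (q \lor p) requires q \lor p at some successor in {1, 2}.
      q \lor p holds at 1, so \Diamond (q \lor p) is true at 1.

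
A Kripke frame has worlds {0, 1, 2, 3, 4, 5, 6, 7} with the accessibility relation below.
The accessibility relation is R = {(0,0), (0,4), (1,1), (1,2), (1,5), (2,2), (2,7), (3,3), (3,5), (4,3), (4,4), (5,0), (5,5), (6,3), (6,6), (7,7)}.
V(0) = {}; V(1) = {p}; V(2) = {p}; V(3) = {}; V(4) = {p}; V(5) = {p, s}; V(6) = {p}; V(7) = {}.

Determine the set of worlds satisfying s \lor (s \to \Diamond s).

Let φ = s \lor (s \to \Diamond s). Evaluate φ at each world:
  0 (successors {0, 4}): φ is true.
  1 (successors {1, 2, 5}): φ is true.
  2 (successors {2, 7}): φ is true.
  3 (successors {3, 5}): φ is true.
  4 (successors {3, 4}): φ is true.
  5 (successors {0, 5}): φ is true.
  6 (successors {3, 6}): φ is true.
  7 (successors {7}): φ is true.
For instance, at 4:
  At 4: s is false, s \to \Diamond s is true, so s \lor (s \to \Diamond s) is true.
    At 4: s is false, \Diamond s is false, so s \to \Diamond s is true.
      At 4: \Diamond s requires s at some successor in {3, 4}.
        At 3: s is false.
        At 4: s is false.
      So \Diamond s is false at 4.
Satisfying worlds: {0, 1, 2, 3, 4, 5, 6, 7}

0, 1, 2, 3, 4, 5, 6, 7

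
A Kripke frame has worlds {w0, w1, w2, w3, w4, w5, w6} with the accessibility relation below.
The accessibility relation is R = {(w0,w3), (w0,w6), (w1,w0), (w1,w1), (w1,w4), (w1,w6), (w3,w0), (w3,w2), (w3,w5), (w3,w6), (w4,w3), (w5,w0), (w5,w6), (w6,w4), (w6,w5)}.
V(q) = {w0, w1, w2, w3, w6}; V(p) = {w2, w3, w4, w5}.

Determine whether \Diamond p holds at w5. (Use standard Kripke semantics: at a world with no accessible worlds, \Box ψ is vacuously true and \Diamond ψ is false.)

No

At w5: \Diamond p requires p at some successor in {w0, w6}.
  At w0: p is false.
  At w6: p is false.
So \Diamond p is false at w5.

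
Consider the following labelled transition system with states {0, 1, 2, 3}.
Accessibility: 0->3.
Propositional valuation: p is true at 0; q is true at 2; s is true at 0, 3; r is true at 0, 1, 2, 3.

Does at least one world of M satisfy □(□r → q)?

Let φ = □(□r → q). Evaluate φ at each world:
  0 (successors {3}): φ is false.
  1 (successors ∅): φ is true.
  2 (successors ∅): φ is true.
  3 (successors ∅): φ is true.
Detail at 1 (witness):
  At 1: no accessible worlds, so □(□r → q) holds vacuously.

Yes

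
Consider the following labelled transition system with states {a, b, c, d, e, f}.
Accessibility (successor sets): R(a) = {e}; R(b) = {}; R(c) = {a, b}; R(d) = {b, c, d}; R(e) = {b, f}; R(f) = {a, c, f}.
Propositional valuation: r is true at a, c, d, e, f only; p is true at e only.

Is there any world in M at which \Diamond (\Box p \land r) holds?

Let φ = \Diamond (\Box p \land r). Evaluate φ at each world:
  a (successors {e}): φ is false.
  b (successors ∅): φ is false.
  c (successors {a, b}): φ is true.
  d (successors {b, c, d}): φ is false.
  e (successors {b, f}): φ is false.
  f (successors {a, c, f}): φ is true.
Detail at c (witness):
  At c: \Diamond (\Box p \land r) requires \Box p \land r at some successor in {a, b}.
    \Box p \land r holds at a, so \Diamond (\Box p \land r) is true at c.
      At a: \Box p is true, r is true, so \Box p \land r is true.

Yes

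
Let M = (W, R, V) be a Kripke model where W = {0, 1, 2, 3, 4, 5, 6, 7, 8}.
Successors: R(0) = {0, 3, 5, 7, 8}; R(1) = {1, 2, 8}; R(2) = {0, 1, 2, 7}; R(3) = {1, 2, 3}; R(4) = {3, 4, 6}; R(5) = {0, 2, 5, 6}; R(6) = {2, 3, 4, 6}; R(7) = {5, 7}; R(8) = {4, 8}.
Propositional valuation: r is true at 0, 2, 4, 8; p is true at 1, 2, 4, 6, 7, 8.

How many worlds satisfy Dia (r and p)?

8

Let φ = Dia (r and p). Evaluate φ at each world:
  0 (successors {0, 3, 5, 7, 8}): φ is true.
  1 (successors {1, 2, 8}): φ is true.
  2 (successors {0, 1, 2, 7}): φ is true.
  3 (successors {1, 2, 3}): φ is true.
  4 (successors {3, 4, 6}): φ is true.
  5 (successors {0, 2, 5, 6}): φ is true.
  6 (successors {2, 3, 4, 6}): φ is true.
  7 (successors {5, 7}): φ is false.
  8 (successors {4, 8}): φ is true.
For instance, at 7:
  At 7: Dia (r and p) requires r and p at some successor in {5, 7}.
    At 5: r and p is false.
    At 7: r and p is false.
  So Dia (r and p) is false at 7.
Satisfying worlds: {0, 1, 2, 3, 4, 5, 6, 8}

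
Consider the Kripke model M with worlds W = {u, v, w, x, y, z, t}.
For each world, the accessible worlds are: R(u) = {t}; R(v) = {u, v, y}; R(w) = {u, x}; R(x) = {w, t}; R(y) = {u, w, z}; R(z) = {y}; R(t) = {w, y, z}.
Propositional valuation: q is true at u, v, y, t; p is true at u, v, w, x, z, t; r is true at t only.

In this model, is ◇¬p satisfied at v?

Yes

Recall that ◇ψ holds at a world iff ψ holds at some accessible world.
At v: ◇¬p requires ¬p at some successor in {u, v, y}.
  ¬p holds at y, so ◇¬p is true at v.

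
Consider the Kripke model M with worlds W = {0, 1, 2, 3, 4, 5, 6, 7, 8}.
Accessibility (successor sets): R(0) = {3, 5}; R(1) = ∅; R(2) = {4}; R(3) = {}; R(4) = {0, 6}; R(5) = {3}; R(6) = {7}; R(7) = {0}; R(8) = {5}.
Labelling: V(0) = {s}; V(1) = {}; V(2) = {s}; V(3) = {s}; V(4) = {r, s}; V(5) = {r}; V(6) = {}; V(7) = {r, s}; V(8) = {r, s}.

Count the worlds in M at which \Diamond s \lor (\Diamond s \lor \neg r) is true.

8

Recall that \Diamond ψ holds at a world iff ψ holds at some accessible world.
Let φ = \Diamond s \lor (\Diamond s \lor \neg r). Evaluate φ at each world:
  0 (successors {3, 5}): φ is true.
  1 (successors ∅): φ is true.
  2 (successors {4}): φ is true.
  3 (successors ∅): φ is true.
  4 (successors {0, 6}): φ is true.
  5 (successors {3}): φ is true.
  6 (successors {7}): φ is true.
  7 (successors {0}): φ is true.
  8 (successors {5}): φ is false.
For instance, at 4:
  At 4: \Diamond s is true, \Diamond s \lor \neg r is true, so \Diamond s \lor (\Diamond s \lor \neg r) is true.
    At 4: \Diamond s requires s at some successor in {0, 6}.
      s holds at 0, so \Diamond s is true at 4.
    At 4: \Diamond s is true, \neg r is false, so \Diamond s \lor \neg r is true.
      At 4: \Diamond s requires s at some successor in {0, 6}.
        s holds at 0, so \Diamond s is true at 4.
Satisfying worlds: {0, 1, 2, 3, 4, 5, 6, 7}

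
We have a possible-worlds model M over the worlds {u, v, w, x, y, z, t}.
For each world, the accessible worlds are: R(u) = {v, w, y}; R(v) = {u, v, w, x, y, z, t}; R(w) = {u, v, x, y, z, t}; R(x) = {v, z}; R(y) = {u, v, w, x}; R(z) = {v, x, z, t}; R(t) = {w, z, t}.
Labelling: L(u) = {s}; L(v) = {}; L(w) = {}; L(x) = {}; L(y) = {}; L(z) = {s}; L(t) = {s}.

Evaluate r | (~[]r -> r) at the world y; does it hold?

No

Recall that []ψ holds at a world iff ψ holds at every accessible world, and <>ψ holds iff ψ holds at some accessible world.
At y: r is false, ~[]r -> r is false, so r | (~[]r -> r) is false.
  At y: ~[]r is true, r is false, so ~[]r -> r is false.
    At y: []r is false, so ~[]r is true.
      At y: []r requires r at every successor {u, v, w, x}.
        r fails at u, so []r is false at y.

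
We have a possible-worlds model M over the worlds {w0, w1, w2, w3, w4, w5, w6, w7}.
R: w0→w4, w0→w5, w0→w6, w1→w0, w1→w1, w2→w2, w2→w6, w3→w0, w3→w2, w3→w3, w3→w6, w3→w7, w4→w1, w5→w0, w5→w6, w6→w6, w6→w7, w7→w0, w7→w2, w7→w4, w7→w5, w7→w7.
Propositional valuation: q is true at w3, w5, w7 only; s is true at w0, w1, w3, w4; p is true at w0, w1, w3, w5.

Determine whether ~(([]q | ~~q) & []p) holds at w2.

Yes

At w2: ([]q | ~~q) & []p is false, so ~(([]q | ~~q) & []p) is true.
  At w2: []q | ~~q is false, []p is false, so ([]q | ~~q) & []p is false.
    At w2: []q is false, ~~q is false, so []q | ~~q is false.
      At w2: []q requires q at every successor {w2, w6}.
        q fails at w2, so []q is false at w2.
    At w2: []p requires p at every successor {w2, w6}.
      p fails at w2, so []p is false at w2.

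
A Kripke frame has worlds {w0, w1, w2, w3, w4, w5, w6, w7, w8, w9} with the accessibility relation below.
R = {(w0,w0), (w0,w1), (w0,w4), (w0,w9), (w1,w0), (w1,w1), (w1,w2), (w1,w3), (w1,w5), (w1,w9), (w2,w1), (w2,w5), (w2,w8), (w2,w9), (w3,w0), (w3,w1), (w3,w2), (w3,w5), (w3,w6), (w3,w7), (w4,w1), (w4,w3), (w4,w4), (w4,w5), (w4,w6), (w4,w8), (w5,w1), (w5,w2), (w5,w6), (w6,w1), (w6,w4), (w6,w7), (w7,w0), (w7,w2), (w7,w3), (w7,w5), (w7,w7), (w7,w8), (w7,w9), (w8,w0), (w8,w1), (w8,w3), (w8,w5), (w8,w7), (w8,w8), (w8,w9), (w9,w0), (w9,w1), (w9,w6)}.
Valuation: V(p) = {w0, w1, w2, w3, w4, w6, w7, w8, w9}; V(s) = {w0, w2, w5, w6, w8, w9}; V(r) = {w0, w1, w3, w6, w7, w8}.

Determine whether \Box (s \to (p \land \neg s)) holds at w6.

Yes

Recall that \Box ψ holds at a world iff ψ holds at every accessible world, and \Diamond ψ holds iff ψ holds at some accessible world.
At w6: \Box (s \to (p \land \neg s)) requires s \to (p \land \neg s) at every successor {w1, w4, w7}.
  At w1: s \to (p \land \neg s) is true.
  At w4: s \to (p \land \neg s) is true.
  At w7: s \to (p \land \neg s) is true.
So \Box (s \to (p \land \neg s)) is true at w6.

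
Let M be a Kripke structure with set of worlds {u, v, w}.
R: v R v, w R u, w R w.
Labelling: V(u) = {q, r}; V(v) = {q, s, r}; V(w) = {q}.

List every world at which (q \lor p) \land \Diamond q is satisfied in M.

v, w

Recall that \Diamond ψ holds at a world iff ψ holds at some accessible world.
Let φ = (q \lor p) \land \Diamond q. Evaluate φ at each world:
  u (successors ∅): φ is false.
  v (successors {v}): φ is true.
  w (successors {u, w}): φ is true.
For instance, at v:
  At v: q \lor p is true, \Diamond q is true, so (q \lor p) \land \Diamond q is true.
    At v: \Diamond q requires q at some successor in {v}.
      q holds at v, so \Diamond q is true at v.
Satisfying worlds: {v, w}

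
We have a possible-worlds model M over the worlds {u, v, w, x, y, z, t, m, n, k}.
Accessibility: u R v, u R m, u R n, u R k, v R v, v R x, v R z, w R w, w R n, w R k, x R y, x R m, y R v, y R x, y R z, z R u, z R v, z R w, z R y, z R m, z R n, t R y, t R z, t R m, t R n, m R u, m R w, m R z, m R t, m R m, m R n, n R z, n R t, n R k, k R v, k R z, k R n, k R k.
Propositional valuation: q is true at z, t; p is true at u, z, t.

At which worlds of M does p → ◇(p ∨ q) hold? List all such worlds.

v, w, x, y, z, t, m, n, k

Let φ = p → ◇(p ∨ q). Evaluate φ at each world:
  u (successors {v, m, n, k}): φ is false.
  v (successors {v, x, z}): φ is true.
  w (successors {w, n, k}): φ is true.
  x (successors {y, m}): φ is true.
  y (successors {v, x, z}): φ is true.
  z (successors {u, v, w, y, m, n}): φ is true.
  t (successors {y, z, m, n}): φ is true.
  m (successors {u, w, z, t, m, n}): φ is true.
  n (successors {z, t, k}): φ is true.
  k (successors {v, z, n, k}): φ is true.
For instance, at x:
  At x: p is false, ◇(p ∨ q) is false, so p → ◇(p ∨ q) is true.
    At x: ◇(p ∨ q) requires p ∨ q at some successor in {y, m}.
      At y: p ∨ q is false.
      At m: p ∨ q is false.
    So ◇(p ∨ q) is false at x.
Satisfying worlds: {v, w, x, y, z, t, m, n, k}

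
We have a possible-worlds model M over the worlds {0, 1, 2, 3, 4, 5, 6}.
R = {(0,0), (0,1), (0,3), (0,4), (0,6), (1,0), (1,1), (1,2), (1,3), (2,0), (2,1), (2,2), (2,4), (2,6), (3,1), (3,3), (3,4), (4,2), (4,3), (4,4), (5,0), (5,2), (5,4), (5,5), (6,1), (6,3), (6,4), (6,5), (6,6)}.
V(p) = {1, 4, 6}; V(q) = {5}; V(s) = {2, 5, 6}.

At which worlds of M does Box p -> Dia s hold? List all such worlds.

0, 1, 2, 3, 4, 5, 6

Let φ = Box p -> Dia s. Evaluate φ at each world:
  0 (successors {0, 1, 3, 4, 6}): φ is true.
  1 (successors {0, 1, 2, 3}): φ is true.
  2 (successors {0, 1, 2, 4, 6}): φ is true.
  3 (successors {1, 3, 4}): φ is true.
  4 (successors {2, 3, 4}): φ is true.
  5 (successors {0, 2, 4, 5}): φ is true.
  6 (successors {1, 3, 4, 5, 6}): φ is true.
For instance, at 2:
  At 2: Box p is false, Dia s is true, so Box p -> Dia s is true.
    At 2: Box p requires p at every successor {0, 1, 2, 4, 6}.
      p fails at 0, so Box p is false at 2.
    At 2: Dia s requires s at some successor in {0, 1, 2, 4, 6}.
      s holds at 2, so Dia s is true at 2.
Satisfying worlds: {0, 1, 2, 3, 4, 5, 6}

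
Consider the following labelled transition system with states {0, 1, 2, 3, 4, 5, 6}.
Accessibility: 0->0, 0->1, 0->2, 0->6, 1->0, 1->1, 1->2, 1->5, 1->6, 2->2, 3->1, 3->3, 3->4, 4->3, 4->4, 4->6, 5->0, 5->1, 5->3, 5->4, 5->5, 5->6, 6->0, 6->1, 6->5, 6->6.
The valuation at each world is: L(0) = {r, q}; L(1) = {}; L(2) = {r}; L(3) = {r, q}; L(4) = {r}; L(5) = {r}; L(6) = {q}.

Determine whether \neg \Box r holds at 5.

At 5: \Box r is false, so \neg \Box r is true.
  At 5: \Box r requires r at every successor {0, 1, 3, 4, 5, 6}.
    r fails at 1, so \Box r is false at 5.

Yes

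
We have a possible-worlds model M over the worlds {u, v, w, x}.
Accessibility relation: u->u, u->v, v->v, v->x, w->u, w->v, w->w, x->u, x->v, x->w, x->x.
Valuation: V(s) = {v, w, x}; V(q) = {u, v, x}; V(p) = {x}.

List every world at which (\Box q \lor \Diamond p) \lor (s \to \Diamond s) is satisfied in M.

u, v, w, x

Let φ = (\Box q \lor \Diamond p) \lor (s \to \Diamond s). Evaluate φ at each world:
  u (successors {u, v}): φ is true.
  v (successors {v, x}): φ is true.
  w (successors {u, v, w}): φ is true.
  x (successors {u, v, w, x}): φ is true.
For instance, at w:
  At w: \Box q \lor \Diamond p is false, s \to \Diamond s is true, so (\Box q \lor \Diamond p) \lor (s \to \Diamond s) is true.
    At w: \Box q is false, \Diamond p is false, so \Box q \lor \Diamond p is false.
      At w: \Box q requires q at every successor {u, v, w}.
        q fails at w, so \Box q is false at w.
      At w: \Diamond p requires p at some successor in {u, v, w}.
        At u: p is false.
        At v: p is false.
        At w: p is false.
      So \Diamond p is false at w.
    At w: s is true, \Diamond s is true, so s \to \Diamond s is true.
      At w: \Diamond s requires s at some successor in {u, v, w}.
        s holds at v, so \Diamond s is true at w.
Satisfying worlds: {u, v, w, x}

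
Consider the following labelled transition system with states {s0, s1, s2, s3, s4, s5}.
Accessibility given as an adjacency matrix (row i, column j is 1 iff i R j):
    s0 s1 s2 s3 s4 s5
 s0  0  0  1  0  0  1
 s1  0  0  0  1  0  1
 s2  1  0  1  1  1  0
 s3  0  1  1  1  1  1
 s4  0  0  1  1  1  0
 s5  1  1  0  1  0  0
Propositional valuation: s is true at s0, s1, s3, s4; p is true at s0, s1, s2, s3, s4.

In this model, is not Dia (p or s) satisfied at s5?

No

At s5: Dia (p or s) is true, so not Dia (p or s) is false.
  At s5: Dia (p or s) requires p or s at some successor in {s0, s1, s3}.
    p or s holds at s0, so Dia (p or s) is true at s5.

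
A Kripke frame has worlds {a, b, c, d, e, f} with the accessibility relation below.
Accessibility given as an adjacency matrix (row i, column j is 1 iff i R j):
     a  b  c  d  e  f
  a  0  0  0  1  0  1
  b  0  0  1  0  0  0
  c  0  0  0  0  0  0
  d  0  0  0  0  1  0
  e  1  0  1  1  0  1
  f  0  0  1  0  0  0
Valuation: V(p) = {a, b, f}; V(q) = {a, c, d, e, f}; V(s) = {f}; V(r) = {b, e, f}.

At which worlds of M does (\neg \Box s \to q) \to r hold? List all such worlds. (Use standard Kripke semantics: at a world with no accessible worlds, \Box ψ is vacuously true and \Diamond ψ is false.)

b, e, f

Let φ = (\neg \Box s \to q) \to r. Evaluate φ at each world:
  a (successors {d, f}): φ is false.
  b (successors {c}): φ is true.
  c (successors ∅): φ is false.
  d (successors {e}): φ is false.
  e (successors {a, c, d, f}): φ is true.
  f (successors {c}): φ is true.
For instance, at f:
  At f: \neg \Box s \to q is true, r is true, so (\neg \Box s \to q) \to r is true.
    At f: \neg \Box s is true, q is true, so \neg \Box s \to q is true.
      At f: \Box s is false, so \neg \Box s is true.
Satisfying worlds: {b, e, f}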